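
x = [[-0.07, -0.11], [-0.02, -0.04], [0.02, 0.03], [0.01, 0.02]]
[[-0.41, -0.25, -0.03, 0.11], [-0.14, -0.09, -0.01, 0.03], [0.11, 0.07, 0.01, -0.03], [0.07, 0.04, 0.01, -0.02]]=x@ [[1.49, 0.81, -0.19, -1.34], [2.74, 1.80, 0.35, -0.15]]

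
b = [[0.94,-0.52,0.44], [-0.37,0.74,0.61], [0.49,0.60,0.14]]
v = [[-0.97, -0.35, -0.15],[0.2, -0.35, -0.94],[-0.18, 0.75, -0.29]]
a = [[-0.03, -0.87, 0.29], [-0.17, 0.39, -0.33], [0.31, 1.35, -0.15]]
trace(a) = 0.21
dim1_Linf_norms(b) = [0.94, 0.74, 0.6]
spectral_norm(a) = 1.71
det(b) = -0.69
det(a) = -0.00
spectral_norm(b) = 1.30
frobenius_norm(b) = 1.74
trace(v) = -1.61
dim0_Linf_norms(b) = [0.94, 0.74, 0.61]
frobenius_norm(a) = 1.75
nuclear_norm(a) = 2.11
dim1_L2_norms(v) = [1.04, 1.02, 0.82]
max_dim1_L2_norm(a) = 1.39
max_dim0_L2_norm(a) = 1.65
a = b + v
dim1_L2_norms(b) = [1.16, 1.03, 0.79]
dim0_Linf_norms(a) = [0.31, 1.35, 0.33]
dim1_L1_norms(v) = [1.47, 1.49, 1.22]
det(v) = -0.87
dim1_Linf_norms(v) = [0.97, 0.94, 0.75]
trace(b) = 1.82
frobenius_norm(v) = 1.68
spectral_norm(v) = 1.07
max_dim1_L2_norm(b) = 1.16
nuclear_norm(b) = 2.85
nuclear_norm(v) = 2.89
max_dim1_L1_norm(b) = 1.9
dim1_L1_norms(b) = [1.9, 1.72, 1.23]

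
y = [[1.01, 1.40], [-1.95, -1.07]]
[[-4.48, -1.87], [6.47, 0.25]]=y@[[-2.59, 1.00], [-1.33, -2.06]]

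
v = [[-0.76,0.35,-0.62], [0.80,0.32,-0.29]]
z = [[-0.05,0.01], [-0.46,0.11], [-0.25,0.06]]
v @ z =[[0.03, -0.01],[-0.11, 0.03]]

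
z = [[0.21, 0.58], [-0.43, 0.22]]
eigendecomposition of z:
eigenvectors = [[0.76+0.00j, (0.76-0j)],[(0.01+0.65j), 0.01-0.65j]]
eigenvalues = [(0.21+0.5j), (0.21-0.5j)]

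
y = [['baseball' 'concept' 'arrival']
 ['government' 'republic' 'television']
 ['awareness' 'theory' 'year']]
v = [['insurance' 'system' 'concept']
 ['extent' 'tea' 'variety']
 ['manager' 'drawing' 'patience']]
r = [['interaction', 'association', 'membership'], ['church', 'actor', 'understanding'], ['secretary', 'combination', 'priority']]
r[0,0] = 'interaction'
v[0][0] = 'insurance'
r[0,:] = ['interaction', 'association', 'membership']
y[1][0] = 'government'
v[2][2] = 'patience'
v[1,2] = 'variety'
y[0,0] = 'baseball'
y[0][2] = 'arrival'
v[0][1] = 'system'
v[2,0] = 'manager'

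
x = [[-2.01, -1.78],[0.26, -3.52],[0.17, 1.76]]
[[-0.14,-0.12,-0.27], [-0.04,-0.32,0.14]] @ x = [[0.2, 0.2], [0.02, 1.44]]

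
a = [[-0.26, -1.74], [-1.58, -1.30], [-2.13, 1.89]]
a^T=[[-0.26, -1.58, -2.13], [-1.74, -1.3, 1.89]]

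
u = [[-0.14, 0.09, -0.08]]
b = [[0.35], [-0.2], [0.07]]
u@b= [[-0.07]]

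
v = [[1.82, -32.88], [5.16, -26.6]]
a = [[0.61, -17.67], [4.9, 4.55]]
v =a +[[1.21, -15.21], [0.26, -31.15]]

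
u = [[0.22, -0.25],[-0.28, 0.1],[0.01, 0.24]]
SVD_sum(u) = [[0.23, -0.24],[-0.19, 0.19],[-0.12, 0.12]] + [[-0.01,  -0.01], [-0.09,  -0.09], [0.13,  0.12]]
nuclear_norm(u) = 0.68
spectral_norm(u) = 0.46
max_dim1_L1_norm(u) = 0.47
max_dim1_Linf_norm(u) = 0.28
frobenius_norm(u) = 0.51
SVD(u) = [[-0.73, -0.08], [0.58, -0.59], [0.36, 0.8]] @ diag([0.45729189729217284, 0.21882440602210002]) @ [[-0.7, 0.71], [0.71, 0.7]]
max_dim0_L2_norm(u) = 0.36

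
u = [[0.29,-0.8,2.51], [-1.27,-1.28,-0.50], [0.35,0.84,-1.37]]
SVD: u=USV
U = [[0.86, -0.13, 0.49], [-0.01, 0.96, 0.28], [-0.51, -0.25, 0.82]]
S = [3.07, 1.95, 0.1]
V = [[0.03, -0.36, 0.93], [-0.69, -0.68, -0.24], [0.72, -0.64, -0.27]]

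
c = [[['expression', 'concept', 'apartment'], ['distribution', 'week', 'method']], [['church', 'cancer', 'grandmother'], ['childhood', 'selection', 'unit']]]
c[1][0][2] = 'grandmother'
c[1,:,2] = ['grandmother', 'unit']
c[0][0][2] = 'apartment'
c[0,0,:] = ['expression', 'concept', 'apartment']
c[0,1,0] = 'distribution'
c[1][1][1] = 'selection'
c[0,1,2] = 'method'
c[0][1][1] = 'week'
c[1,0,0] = 'church'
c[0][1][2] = 'method'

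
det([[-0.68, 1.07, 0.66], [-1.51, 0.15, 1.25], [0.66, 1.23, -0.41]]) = 0.016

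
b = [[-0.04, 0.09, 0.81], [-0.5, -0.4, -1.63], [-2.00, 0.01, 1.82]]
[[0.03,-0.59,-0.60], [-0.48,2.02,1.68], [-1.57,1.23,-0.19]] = b @ [[0.89, -1.29, -0.52], [-0.40, -0.43, -0.83], [0.12, -0.74, -0.67]]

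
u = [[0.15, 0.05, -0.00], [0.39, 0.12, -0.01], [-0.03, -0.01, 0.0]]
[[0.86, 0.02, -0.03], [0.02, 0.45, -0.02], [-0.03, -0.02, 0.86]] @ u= [[0.14,0.05,-0.0],[0.18,0.06,-0.00],[-0.04,-0.01,0.00]]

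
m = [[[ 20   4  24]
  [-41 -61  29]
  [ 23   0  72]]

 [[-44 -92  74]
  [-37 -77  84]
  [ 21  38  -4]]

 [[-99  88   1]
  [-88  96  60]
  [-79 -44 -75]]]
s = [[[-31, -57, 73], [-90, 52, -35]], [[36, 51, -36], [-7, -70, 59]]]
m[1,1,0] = -37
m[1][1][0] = -37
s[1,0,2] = -36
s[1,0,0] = 36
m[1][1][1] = -77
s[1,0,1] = 51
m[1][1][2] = 84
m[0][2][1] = 0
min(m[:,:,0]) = -99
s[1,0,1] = 51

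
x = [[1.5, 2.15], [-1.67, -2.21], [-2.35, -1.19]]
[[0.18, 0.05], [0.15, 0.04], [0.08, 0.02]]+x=[[1.68, 2.2], [-1.52, -2.17], [-2.27, -1.17]]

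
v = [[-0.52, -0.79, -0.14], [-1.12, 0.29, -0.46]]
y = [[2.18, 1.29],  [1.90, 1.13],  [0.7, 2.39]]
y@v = [[-2.58, -1.35, -0.90], [-2.25, -1.17, -0.79], [-3.04, 0.14, -1.2]]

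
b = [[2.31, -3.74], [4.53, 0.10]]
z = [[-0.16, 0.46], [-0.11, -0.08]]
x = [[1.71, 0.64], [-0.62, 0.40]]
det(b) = 17.17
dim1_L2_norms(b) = [4.4, 4.53]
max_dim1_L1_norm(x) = 2.35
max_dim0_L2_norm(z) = 0.47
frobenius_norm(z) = 0.51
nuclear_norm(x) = 2.46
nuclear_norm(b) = 8.61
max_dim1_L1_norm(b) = 6.05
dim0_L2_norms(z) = [0.19, 0.47]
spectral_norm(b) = 5.48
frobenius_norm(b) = 6.31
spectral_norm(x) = 1.88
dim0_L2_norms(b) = [5.08, 3.74]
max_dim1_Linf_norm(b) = 4.53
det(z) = 0.06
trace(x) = 2.11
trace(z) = -0.24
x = z @ b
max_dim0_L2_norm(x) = 1.82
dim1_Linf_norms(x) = [1.71, 0.62]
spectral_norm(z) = 0.49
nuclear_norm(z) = 0.62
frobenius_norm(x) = 1.97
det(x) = 1.08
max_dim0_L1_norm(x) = 2.33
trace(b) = 2.41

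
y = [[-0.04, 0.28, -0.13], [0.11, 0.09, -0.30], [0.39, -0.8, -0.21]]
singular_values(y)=[0.95, 0.39, 0.0]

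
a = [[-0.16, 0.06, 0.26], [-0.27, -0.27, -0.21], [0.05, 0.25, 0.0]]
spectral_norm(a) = 0.49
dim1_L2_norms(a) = [0.31, 0.44, 0.25]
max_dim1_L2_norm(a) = 0.44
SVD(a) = [[0.20,0.98,0.09], [-0.88,0.14,0.45], [0.43,-0.16,0.89]] @ diag([0.48511547414067524, 0.30282134784522835, 0.15704205818336434]) @ [[0.47, 0.74, 0.49], [-0.67, -0.07, 0.74], [-0.58, 0.67, -0.46]]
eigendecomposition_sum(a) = [[(-0.17-0j), (-0.1-0j), (0.07-0j)], [(-0.18-0j), (-0.11-0j), 0.07-0.00j], [0.16+0.00j, 0.09+0.00j, (-0.06+0j)]] + [[0.00+0.07j, (0.08-0.02j), (0.1+0.04j)], [-0.04-0.08j, -0.08+0.08j, -0.14+0.00j], [-0.05+0.05j, 0.08+0.05j, (0.03+0.11j)]] + [[-0.07j, 0.08+0.02j, 0.10-0.04j], [-0.04+0.08j, (-0.08-0.08j), -0.14-0.00j], [(-0.05-0.05j), 0.08-0.05j, (0.03-0.11j)]]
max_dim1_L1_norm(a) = 0.75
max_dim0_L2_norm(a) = 0.37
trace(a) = -0.43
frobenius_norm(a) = 0.59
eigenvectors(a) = [[(0.58+0j), 0.45+0.22j, 0.45-0.22j], [0.62+0.00j, -0.67+0.00j, -0.67-0.00j], [-0.54+0.00j, 0.14+0.54j, (0.14-0.54j)]]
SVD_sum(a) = [[0.04, 0.07, 0.05], [-0.20, -0.31, -0.21], [0.10, 0.15, 0.1]] + [[-0.20, -0.02, 0.22], [-0.03, -0.00, 0.03], [0.03, 0.0, -0.04]] + [[-0.01, 0.01, -0.01], [-0.04, 0.05, -0.03], [-0.08, 0.09, -0.06]]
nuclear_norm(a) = 0.94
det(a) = -0.02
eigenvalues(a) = [(-0.34+0j), (-0.05+0.26j), (-0.05-0.26j)]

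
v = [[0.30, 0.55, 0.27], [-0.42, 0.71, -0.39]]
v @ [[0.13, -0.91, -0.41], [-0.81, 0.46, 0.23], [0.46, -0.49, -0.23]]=[[-0.28, -0.15, -0.06],[-0.81, 0.90, 0.43]]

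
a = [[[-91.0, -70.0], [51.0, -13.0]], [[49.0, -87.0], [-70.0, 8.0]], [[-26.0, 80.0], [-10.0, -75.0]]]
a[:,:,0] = [[-91.0, 51.0], [49.0, -70.0], [-26.0, -10.0]]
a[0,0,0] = -91.0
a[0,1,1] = -13.0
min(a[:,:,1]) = -87.0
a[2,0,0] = -26.0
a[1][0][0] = 49.0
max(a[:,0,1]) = 80.0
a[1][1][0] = -70.0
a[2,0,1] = 80.0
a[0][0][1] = -70.0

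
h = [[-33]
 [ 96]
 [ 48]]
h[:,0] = [-33, 96, 48]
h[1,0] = 96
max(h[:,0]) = 96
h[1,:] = [96]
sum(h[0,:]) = -33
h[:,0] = [-33, 96, 48]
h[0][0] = -33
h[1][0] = 96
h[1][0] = 96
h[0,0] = -33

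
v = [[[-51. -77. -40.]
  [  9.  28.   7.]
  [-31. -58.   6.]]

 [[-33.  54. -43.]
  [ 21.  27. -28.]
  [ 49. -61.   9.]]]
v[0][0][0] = -51.0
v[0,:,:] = [[-51.0, -77.0, -40.0], [9.0, 28.0, 7.0], [-31.0, -58.0, 6.0]]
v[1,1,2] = -28.0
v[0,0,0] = -51.0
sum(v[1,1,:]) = 20.0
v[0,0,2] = -40.0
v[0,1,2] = 7.0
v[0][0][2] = -40.0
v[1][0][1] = 54.0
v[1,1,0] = 21.0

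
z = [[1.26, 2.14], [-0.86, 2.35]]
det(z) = 4.801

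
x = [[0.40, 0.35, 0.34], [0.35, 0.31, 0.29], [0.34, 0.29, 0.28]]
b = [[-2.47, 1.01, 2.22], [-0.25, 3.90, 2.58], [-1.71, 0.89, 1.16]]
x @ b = [[-1.66, 2.07, 2.19], [-1.44, 1.82, 1.91], [-1.39, 1.72, 1.83]]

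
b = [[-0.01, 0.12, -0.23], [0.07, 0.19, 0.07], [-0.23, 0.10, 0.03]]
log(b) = [[-1.40+1.58j, -0.01-0.75j, 0.03+1.46j], [-0.03-0.48j, (-1.48+0.23j), -0.01-0.44j], [(0.02+1.44j), -0.05-0.69j, (-1.4+1.33j)]]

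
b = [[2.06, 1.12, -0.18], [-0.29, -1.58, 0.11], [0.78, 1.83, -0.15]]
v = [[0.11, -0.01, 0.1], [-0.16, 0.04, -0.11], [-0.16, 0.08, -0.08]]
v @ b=[[0.31, 0.32, -0.04], [-0.43, -0.44, 0.05], [-0.42, -0.45, 0.05]]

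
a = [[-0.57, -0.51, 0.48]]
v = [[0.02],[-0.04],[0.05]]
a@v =[[0.03]]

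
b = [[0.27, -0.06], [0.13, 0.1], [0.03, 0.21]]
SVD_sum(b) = [[0.26, 0.02],[0.14, 0.01],[0.05, 0.00]] + [[0.01, -0.08], [-0.01, 0.09], [-0.02, 0.21]]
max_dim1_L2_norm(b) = 0.28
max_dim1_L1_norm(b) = 0.33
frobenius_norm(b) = 0.39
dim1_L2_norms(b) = [0.28, 0.16, 0.21]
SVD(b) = [[-0.87, 0.35], [-0.46, -0.37], [-0.16, -0.86]] @ diag([0.30164331033013064, 0.23960658032090962]) @ [[-1.00, -0.09], [0.09, -1.0]]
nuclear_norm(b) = 0.54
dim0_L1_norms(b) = [0.43, 0.37]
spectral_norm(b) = 0.30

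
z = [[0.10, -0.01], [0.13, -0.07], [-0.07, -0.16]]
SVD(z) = [[-0.45, -0.34], [-0.42, -0.73], [0.79, -0.59]] @ diag([0.18014715209687376, 0.17305202567836597]) @ [[-0.86, -0.51],  [-0.51, 0.86]]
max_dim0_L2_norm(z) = 0.18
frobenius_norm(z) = 0.25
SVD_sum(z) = [[0.07,0.04], [0.07,0.04], [-0.12,-0.07]] + [[0.03,-0.05], [0.06,-0.11], [0.05,-0.09]]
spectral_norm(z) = 0.18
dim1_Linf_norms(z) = [0.1, 0.13, 0.16]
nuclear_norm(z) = 0.35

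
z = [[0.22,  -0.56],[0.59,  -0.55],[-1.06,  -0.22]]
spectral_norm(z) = 1.25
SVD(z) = [[-0.27, -0.63],[-0.56, -0.51],[0.78, -0.58]] @ diag([1.253340962964613, 0.7834133203839061]) @ [[-0.97, 0.23],[0.23, 0.97]]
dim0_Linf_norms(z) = [1.06, 0.56]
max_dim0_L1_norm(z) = 1.87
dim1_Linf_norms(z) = [0.56, 0.59, 1.06]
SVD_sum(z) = [[0.33, -0.08], [0.68, -0.16], [-0.95, 0.23]] + [[-0.11, -0.48], [-0.09, -0.39], [-0.11, -0.45]]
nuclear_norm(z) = 2.04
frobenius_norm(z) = 1.48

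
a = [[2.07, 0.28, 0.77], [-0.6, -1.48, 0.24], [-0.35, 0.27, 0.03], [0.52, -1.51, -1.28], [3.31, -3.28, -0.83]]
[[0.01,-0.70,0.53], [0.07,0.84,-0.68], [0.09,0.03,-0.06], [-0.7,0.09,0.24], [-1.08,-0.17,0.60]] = a @ [[-0.15, -0.37, 0.35],[0.08, -0.38, 0.26],[0.39, 0.23, -0.35]]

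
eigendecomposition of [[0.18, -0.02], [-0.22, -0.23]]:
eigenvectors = [[0.89, 0.05], [-0.46, 1.0]]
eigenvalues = [0.19, -0.24]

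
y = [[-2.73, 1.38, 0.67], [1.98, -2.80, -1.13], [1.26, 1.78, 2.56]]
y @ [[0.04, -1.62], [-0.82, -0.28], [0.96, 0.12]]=[[-0.6, 4.12], [1.29, -2.56], [1.05, -2.23]]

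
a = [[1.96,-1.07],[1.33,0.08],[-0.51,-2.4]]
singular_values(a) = [2.71, 2.34]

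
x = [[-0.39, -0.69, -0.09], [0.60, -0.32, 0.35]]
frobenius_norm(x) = 1.11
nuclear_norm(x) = 1.56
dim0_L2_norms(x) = [0.72, 0.76, 0.36]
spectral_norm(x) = 0.81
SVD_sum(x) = [[-0.55, -0.38, -0.22], [0.32, 0.22, 0.13]] + [[0.16, -0.31, 0.13], [0.28, -0.54, 0.22]]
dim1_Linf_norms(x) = [0.69, 0.6]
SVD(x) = [[-0.87, 0.50], [0.5, 0.87]] @ diag([0.8137330149905757, 0.7476888258589582]) @ [[0.78, 0.54, 0.31], [0.43, -0.83, 0.34]]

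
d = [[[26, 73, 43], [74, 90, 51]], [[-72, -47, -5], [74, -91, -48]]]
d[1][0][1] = -47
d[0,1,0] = 74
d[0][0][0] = 26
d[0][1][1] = 90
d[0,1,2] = 51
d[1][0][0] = -72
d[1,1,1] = -91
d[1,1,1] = -91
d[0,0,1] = 73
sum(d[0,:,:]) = 357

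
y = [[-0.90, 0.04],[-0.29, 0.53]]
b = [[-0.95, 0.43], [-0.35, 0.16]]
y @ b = [[0.84,-0.38], [0.09,-0.04]]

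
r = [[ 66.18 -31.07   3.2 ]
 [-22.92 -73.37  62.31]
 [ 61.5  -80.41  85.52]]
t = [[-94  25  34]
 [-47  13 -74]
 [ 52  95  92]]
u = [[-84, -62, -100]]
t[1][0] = -47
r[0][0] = 66.18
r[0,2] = 3.2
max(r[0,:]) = 66.18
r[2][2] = 85.52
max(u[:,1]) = -62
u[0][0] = -84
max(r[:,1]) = -31.07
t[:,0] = [-94, -47, 52]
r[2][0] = 61.5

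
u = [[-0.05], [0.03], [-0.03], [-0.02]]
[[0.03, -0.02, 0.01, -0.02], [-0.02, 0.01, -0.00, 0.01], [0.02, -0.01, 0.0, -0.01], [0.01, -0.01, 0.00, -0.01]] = u @ [[-0.53, 0.47, -0.1, 0.37]]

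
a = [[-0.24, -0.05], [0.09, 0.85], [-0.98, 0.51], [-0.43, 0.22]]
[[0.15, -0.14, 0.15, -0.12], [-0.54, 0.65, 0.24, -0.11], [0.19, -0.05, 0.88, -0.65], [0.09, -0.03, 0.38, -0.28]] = a @ [[-0.50, 0.43, -0.71, 0.56], [-0.58, 0.72, 0.36, -0.19]]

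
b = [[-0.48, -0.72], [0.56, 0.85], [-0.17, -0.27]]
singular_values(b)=[1.37, 0.01]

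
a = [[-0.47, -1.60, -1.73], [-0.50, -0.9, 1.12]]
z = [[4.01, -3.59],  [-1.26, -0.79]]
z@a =[[-0.09, -3.19, -10.96],[0.99, 2.73, 1.3]]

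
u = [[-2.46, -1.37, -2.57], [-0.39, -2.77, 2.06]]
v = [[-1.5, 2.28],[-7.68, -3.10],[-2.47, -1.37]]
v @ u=[[2.80, -4.26, 8.55], [20.10, 19.11, 13.35], [6.61, 7.18, 3.53]]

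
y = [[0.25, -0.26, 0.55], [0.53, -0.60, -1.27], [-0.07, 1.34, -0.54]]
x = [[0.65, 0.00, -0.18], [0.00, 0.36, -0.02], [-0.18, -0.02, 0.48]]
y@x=[[0.06, -0.10, 0.22], [0.57, -0.19, -0.69], [0.05, 0.49, -0.27]]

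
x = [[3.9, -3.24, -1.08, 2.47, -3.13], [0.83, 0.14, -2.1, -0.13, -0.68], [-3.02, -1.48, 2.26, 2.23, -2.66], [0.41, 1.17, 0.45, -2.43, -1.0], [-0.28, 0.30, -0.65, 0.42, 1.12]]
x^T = [[3.9, 0.83, -3.02, 0.41, -0.28], [-3.24, 0.14, -1.48, 1.17, 0.3], [-1.08, -2.1, 2.26, 0.45, -0.65], [2.47, -0.13, 2.23, -2.43, 0.42], [-3.13, -0.68, -2.66, -1.00, 1.12]]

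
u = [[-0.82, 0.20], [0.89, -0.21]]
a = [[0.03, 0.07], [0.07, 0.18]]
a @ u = [[0.04, -0.01], [0.10, -0.02]]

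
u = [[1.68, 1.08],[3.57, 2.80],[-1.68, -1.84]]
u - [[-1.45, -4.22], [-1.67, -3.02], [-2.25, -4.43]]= [[3.13, 5.30], [5.24, 5.82], [0.57, 2.59]]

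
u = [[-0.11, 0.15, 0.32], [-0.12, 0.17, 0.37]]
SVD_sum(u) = [[-0.11, 0.15, 0.32], [-0.12, 0.17, 0.37]] + [[-0.0, 0.0, -0.0], [0.0, -0.00, 0.00]]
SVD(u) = [[-0.66, -0.75],[-0.75, 0.66]] @ diag([0.5631855483753747, 0.004694475596732247]) @ [[0.29, -0.40, -0.87], [0.86, -0.28, 0.42]]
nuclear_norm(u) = 0.57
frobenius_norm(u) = 0.56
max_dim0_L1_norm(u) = 0.69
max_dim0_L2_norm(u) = 0.49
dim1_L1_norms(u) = [0.58, 0.66]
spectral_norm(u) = 0.56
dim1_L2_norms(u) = [0.37, 0.42]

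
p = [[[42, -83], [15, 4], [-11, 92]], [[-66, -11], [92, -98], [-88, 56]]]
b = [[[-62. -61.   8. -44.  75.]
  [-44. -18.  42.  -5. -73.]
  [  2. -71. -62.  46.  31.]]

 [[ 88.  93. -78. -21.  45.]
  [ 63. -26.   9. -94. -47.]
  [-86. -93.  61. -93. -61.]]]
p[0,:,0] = [42, 15, -11]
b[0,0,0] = -62.0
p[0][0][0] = 42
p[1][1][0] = 92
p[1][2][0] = -88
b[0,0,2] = 8.0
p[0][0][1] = -83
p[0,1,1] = 4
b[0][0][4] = 75.0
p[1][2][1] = 56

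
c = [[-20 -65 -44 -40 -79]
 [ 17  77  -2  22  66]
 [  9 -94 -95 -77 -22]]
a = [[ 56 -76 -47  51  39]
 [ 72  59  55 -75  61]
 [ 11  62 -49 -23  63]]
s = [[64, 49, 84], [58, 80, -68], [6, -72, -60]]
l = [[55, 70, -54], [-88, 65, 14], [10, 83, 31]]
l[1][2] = 14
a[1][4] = 61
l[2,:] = [10, 83, 31]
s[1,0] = 58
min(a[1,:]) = -75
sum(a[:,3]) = -47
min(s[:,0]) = 6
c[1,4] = 66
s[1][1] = 80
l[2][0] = 10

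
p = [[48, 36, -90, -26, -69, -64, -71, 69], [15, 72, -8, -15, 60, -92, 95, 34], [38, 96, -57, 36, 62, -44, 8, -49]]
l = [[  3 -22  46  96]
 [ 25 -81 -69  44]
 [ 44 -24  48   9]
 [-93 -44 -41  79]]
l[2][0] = 44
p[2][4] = 62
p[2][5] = -44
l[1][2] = -69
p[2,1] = 96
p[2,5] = -44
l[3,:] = [-93, -44, -41, 79]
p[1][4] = 60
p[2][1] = 96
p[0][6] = -71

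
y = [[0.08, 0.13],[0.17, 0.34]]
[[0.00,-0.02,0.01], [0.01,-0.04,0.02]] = y@ [[0.01, -0.04, 0.02], [0.02, -0.11, 0.04]]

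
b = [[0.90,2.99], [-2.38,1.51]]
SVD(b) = [[0.82, 0.57], [0.57, -0.82]] @ diag([3.3743353064184545, 2.5116650333708663]) @ [[-0.18, 0.98], [0.98, 0.18]]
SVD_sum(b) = [[-0.50, 2.73], [-0.35, 1.88]] + [[1.4, 0.26], [-2.03, -0.37]]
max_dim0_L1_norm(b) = 4.5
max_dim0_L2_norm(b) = 3.35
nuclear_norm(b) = 5.89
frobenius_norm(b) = 4.21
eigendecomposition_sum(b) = [[0.45+1.39j,1.50-0.68j],[-1.19+0.54j,(0.76+1.26j)]] + [[0.45-1.39j, (1.5+0.68j)],[(-1.19-0.54j), 0.76-1.26j]]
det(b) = 8.48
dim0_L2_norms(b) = [2.54, 3.35]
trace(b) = 2.41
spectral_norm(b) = 3.37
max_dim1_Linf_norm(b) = 2.99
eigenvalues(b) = [(1.2+2.65j), (1.2-2.65j)]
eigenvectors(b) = [[(0.75+0j), 0.75-0.00j], [(0.08+0.66j), 0.08-0.66j]]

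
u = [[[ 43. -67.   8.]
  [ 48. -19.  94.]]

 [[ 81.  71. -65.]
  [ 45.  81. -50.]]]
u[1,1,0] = 45.0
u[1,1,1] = 81.0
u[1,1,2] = -50.0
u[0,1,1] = -19.0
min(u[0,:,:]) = -67.0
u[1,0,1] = 71.0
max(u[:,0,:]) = 81.0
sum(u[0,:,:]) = 107.0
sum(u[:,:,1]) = 66.0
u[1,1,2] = -50.0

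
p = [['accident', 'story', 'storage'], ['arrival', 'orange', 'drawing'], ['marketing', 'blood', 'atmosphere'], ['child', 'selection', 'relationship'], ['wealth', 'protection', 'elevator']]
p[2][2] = 'atmosphere'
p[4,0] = 'wealth'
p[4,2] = 'elevator'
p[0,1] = 'story'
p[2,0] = 'marketing'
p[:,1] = ['story', 'orange', 'blood', 'selection', 'protection']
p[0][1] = 'story'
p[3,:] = ['child', 'selection', 'relationship']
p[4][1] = 'protection'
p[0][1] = 'story'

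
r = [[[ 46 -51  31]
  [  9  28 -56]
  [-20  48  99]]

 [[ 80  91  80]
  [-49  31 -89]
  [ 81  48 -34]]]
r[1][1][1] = 31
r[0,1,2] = -56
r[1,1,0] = -49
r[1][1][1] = 31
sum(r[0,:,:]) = 134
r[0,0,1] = -51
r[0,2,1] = 48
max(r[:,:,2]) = 99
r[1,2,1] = 48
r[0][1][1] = 28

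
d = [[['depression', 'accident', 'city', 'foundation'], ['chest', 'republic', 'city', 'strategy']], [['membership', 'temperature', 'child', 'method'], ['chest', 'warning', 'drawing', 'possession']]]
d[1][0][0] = 'membership'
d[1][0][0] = 'membership'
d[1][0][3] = 'method'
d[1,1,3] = 'possession'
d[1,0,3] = 'method'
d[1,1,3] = 'possession'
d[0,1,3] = 'strategy'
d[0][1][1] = 'republic'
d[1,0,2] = 'child'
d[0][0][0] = 'depression'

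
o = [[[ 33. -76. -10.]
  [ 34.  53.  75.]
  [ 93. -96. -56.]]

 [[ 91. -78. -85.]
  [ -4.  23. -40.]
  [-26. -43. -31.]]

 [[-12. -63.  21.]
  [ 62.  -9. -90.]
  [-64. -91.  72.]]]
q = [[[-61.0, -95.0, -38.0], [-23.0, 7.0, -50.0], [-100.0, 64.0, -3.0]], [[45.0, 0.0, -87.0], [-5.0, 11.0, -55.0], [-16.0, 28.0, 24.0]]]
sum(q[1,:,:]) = -55.0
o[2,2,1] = -91.0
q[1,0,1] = 0.0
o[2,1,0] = 62.0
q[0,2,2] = -3.0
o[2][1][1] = -9.0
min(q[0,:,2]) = -50.0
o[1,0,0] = 91.0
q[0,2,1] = 64.0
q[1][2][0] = -16.0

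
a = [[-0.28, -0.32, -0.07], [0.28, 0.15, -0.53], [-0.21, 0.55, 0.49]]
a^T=[[-0.28, 0.28, -0.21], [-0.32, 0.15, 0.55], [-0.07, -0.53, 0.49]]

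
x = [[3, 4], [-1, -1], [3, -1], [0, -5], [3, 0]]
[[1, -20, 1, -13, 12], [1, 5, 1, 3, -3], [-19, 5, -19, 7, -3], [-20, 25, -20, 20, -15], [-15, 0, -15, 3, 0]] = x @ [[-5, 0, -5, 1, 0], [4, -5, 4, -4, 3]]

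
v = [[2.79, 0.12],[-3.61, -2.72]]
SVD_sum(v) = [[2.21, 1.19], [-3.93, -2.12]] + [[0.58, -1.07], [0.32, -0.6]]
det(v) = -7.16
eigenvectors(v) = [[0.83, -0.02], [-0.55, 1.0]]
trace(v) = 0.07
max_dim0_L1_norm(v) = 6.4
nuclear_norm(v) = 6.52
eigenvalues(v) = [2.71, -2.64]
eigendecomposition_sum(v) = [[2.75, 0.06], [-1.83, -0.04]] + [[0.04, 0.06], [-1.78, -2.68]]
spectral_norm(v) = 5.13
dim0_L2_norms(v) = [4.56, 2.72]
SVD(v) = [[-0.49,  0.87], [0.87,  0.49]] @ diag([5.1264708271774, 1.3958140485390855]) @ [[-0.88, -0.47], [0.47, -0.88]]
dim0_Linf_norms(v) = [3.61, 2.72]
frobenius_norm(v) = 5.31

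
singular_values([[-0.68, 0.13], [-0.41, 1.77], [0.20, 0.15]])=[1.84, 0.67]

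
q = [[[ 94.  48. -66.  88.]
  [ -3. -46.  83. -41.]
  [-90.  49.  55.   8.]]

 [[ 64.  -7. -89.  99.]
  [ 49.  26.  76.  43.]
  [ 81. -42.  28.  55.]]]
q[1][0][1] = -7.0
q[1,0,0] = 64.0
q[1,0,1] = -7.0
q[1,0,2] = -89.0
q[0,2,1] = 49.0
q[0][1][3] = -41.0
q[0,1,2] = 83.0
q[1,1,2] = 76.0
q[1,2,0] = 81.0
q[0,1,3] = -41.0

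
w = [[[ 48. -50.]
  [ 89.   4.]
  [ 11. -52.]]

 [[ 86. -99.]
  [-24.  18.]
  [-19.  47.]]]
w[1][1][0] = -24.0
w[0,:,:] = [[48.0, -50.0], [89.0, 4.0], [11.0, -52.0]]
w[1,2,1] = 47.0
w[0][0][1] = -50.0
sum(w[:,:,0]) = 191.0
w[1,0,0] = 86.0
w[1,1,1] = 18.0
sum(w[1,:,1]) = -34.0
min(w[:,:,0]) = -24.0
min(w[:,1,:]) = -24.0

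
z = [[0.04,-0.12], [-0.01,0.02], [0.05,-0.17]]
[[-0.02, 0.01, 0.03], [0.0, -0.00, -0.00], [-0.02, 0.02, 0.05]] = z @ [[-0.03, -0.04, -0.37], [0.12, -0.11, -0.4]]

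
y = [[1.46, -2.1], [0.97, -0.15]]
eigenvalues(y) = [(0.66+1.18j), (0.66-1.18j)]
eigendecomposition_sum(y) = [[0.73+0.37j, (-1.05+0.58j)], [0.49-0.27j, (-0.08+0.81j)]] + [[(0.73-0.37j), (-1.05-0.58j)], [(0.49+0.27j), -0.08-0.81j]]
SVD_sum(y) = [[1.61, -1.98], [0.46, -0.57]] + [[-0.15, -0.12], [0.51, 0.42]]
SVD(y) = [[-0.96, -0.27], [-0.27, 0.96]] @ diag([2.652395516129568, 0.6854181395438582]) @ [[-0.63, 0.78],  [0.78, 0.63]]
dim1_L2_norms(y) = [2.56, 0.98]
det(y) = 1.82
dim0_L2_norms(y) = [1.75, 2.11]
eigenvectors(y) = [[0.83+0.00j,0.83-0.00j], [0.32-0.46j,0.32+0.46j]]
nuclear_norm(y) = 3.34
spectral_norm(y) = 2.65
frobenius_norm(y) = 2.74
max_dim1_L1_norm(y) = 3.56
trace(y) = 1.31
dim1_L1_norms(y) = [3.56, 1.12]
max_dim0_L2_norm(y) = 2.11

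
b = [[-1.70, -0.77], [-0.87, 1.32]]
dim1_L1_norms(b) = [2.47, 2.19]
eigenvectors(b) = [[-0.97, 0.23], [-0.26, -0.97]]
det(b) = -2.91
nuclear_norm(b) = 3.44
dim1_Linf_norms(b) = [1.7, 1.32]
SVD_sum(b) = [[-1.77,-0.21], [-0.70,-0.08]] + [[0.07, -0.56], [-0.17, 1.4]]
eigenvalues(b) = [-1.91, 1.53]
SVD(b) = [[-0.93, -0.37], [-0.37, 0.93]] @ diag([1.9147528547878427, 1.5218152007000734]) @ [[0.99, 0.12], [-0.12, 0.99]]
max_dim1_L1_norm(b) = 2.47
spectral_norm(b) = 1.91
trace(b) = -0.38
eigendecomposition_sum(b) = [[-1.79, -0.43], [-0.48, -0.12]] + [[0.09, -0.34], [-0.39, 1.44]]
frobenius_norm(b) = 2.45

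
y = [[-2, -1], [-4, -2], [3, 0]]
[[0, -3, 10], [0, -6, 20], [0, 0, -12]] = y @[[0, 0, -4], [0, 3, -2]]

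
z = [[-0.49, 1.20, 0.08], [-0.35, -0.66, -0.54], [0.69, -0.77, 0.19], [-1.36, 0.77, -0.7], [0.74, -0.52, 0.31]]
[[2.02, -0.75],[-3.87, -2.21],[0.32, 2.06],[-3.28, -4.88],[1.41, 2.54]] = z @[[3.83, 3.97], [3.2, 0.97], [0.77, 0.33]]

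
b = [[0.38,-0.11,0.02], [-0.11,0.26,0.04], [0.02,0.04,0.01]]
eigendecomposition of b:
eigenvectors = [[0.86, -0.50, -0.11], [-0.51, -0.84, -0.20], [-0.01, -0.22, 0.97]]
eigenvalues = [0.45, 0.2, -0.0]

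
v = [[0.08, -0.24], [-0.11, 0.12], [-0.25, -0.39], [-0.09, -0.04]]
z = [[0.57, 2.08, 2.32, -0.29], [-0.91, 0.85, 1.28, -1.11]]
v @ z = [[0.26, -0.04, -0.12, 0.24], [-0.17, -0.13, -0.10, -0.10], [0.21, -0.85, -1.08, 0.51], [-0.01, -0.22, -0.26, 0.07]]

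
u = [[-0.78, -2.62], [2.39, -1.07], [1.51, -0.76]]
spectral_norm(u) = 3.20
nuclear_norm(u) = 5.84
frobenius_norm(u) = 4.15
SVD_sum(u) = [[0.92,-0.91], [1.73,-1.73], [1.14,-1.13]] + [[-1.7,-1.71],[0.66,0.66],[0.37,0.37]]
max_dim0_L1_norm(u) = 4.68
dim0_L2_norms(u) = [2.93, 2.93]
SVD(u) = [[0.40, -0.91], [0.76, 0.35], [0.5, 0.2]] @ diag([3.2023529040634378, 2.6329519323064874]) @ [[0.71,-0.71], [0.71,0.71]]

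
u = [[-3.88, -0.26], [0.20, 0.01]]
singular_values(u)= [3.89, 0.0]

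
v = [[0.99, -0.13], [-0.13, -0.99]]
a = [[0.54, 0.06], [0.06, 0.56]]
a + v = [[1.53, -0.07], [-0.07, -0.43]]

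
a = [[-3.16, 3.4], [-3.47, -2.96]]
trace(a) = -6.12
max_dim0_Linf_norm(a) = 3.47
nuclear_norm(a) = 9.20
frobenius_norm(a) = 6.51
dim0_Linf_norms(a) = [3.47, 3.4]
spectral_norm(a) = 4.71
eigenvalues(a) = [(-3.06+3.43j), (-3.06-3.43j)]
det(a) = 21.15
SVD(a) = [[-0.83, -0.56], [-0.56, 0.83]] @ diag([4.706255155471352, 4.494358954467181]) @ [[0.97, -0.25], [-0.25, -0.97]]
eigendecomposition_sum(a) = [[(-1.58+1.67j), (1.7+1.52j)], [-1.74-1.55j, -1.48+1.76j]] + [[(-1.58-1.67j), 1.70-1.52j],  [(-1.74+1.55j), (-1.48-1.76j)]]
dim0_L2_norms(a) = [4.69, 4.51]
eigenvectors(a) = [[-0.02+0.70j, (-0.02-0.7j)], [-0.71+0.00j, -0.71-0.00j]]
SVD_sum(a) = [[-3.79, 0.98], [-2.53, 0.66]] + [[0.63, 2.42], [-0.94, -3.62]]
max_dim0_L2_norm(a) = 4.69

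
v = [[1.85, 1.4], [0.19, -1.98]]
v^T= [[1.85, 0.19], [1.4, -1.98]]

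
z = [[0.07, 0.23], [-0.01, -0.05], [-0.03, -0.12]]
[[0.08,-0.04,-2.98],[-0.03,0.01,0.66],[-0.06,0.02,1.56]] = z @ [[-2.65,  -0.52,  1.75], [1.14,  -0.03,  -13.47]]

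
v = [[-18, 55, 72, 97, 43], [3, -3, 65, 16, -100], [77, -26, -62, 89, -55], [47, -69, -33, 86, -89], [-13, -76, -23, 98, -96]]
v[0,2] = 72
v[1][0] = 3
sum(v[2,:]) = 23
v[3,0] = 47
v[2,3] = 89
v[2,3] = 89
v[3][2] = -33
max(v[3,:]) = 86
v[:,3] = [97, 16, 89, 86, 98]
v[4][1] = -76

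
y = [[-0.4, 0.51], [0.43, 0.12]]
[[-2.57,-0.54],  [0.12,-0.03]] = y @ [[1.38, 0.19],  [-3.96, -0.91]]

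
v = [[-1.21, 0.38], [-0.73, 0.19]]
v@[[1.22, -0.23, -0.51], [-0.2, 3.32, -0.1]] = [[-1.55,1.54,0.58], [-0.93,0.8,0.35]]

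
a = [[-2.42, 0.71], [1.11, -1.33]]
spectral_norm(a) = 2.95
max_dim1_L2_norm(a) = 2.52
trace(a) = -3.75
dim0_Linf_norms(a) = [2.42, 1.33]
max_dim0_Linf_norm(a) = 2.42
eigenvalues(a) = [-2.92, -0.83]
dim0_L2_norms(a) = [2.66, 1.51]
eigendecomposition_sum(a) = [[-2.22, 0.99],  [1.55, -0.7]] + [[-0.20, -0.28], [-0.44, -0.63]]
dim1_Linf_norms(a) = [2.42, 1.33]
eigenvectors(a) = [[-0.82,  -0.41], [0.57,  -0.91]]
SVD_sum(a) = [[-2.22, 1.11], [1.42, -0.71]] + [[-0.2,-0.40], [-0.31,-0.62]]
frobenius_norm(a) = 3.06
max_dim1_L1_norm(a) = 3.13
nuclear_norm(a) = 3.77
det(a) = 2.43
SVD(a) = [[-0.84, 0.54], [0.54, 0.84]] @ diag([2.9463555930214977, 0.824917401605118]) @ [[0.89, -0.45],[-0.45, -0.89]]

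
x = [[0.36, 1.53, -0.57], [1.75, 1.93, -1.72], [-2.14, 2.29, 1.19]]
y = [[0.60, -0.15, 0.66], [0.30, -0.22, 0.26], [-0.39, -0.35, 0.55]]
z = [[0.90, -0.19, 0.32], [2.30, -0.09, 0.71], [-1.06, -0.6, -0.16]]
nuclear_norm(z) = 3.45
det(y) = -0.10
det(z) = -0.00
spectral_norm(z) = 2.80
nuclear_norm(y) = 1.89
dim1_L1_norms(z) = [1.41, 3.1, 1.82]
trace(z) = 0.65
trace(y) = 0.93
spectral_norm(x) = 3.50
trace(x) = 3.48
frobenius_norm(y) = 1.27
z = x @ y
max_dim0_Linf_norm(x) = 2.29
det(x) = 0.05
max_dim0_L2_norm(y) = 0.9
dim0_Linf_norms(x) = [2.14, 2.29, 1.72]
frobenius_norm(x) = 4.88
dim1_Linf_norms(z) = [0.9, 2.3, 1.06]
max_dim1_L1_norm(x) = 5.62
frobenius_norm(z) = 2.87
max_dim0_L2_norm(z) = 2.69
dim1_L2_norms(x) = [1.67, 3.12, 3.35]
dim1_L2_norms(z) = [0.97, 2.41, 1.23]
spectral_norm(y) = 1.04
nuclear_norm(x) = 6.90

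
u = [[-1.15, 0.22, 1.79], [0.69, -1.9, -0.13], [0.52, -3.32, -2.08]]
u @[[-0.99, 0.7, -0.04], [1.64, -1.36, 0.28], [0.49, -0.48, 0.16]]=[[2.38, -1.96, 0.39], [-3.86, 3.13, -0.58], [-6.98, 5.88, -1.28]]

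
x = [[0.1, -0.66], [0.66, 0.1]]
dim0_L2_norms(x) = [0.67, 0.67]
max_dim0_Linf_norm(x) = 0.66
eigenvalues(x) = [(0.1+0.66j), (0.1-0.66j)]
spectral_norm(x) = 0.67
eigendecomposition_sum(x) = [[(0.05+0.33j), (-0.33+0.05j)], [(0.33-0.05j), (0.05+0.33j)]] + [[0.05-0.33j,  -0.33-0.05j], [(0.33+0.05j),  (0.05-0.33j)]]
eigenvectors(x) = [[(0.71+0j), (0.71-0j)], [0.00-0.71j, 0.71j]]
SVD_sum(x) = [[0.1, 0.0], [0.66, 0.0]] + [[0.00, -0.66], [0.0, 0.1]]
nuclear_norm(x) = 1.34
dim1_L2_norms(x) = [0.67, 0.67]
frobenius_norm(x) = 0.94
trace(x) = 0.20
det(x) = 0.45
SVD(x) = [[-0.15, -0.99], [-0.99, 0.15]] @ diag([0.6675327707311456, 0.6675327707311454]) @ [[-1.0, -0.0], [0.00, 1.00]]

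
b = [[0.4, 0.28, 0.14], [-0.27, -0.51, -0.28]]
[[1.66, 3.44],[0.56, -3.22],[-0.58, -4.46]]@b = [[-0.26, -1.29, -0.73], [1.09, 1.80, 0.98], [0.97, 2.11, 1.17]]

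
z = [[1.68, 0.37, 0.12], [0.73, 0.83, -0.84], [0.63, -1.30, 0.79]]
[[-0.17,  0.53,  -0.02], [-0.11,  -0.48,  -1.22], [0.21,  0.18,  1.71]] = z @ [[-0.03, 0.07, 0.11], [-0.28, 0.69, -0.8], [-0.17, 1.31, 0.76]]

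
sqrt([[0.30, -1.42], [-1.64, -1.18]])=[[0.80+0.41j, -0.47+0.61j], [(-0.54+0.71j), 0.32+1.05j]]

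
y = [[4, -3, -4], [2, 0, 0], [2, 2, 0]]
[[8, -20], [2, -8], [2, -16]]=y @[[1, -4], [0, -4], [-1, 4]]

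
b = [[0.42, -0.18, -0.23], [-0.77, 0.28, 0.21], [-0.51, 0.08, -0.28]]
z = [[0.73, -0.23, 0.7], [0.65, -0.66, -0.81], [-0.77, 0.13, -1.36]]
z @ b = [[0.13,-0.14,-0.41], [1.19,-0.37,-0.06], [0.27,0.07,0.59]]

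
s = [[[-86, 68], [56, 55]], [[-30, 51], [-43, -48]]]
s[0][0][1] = 68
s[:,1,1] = [55, -48]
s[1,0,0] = -30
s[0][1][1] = 55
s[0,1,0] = 56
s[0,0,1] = 68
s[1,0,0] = -30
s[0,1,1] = 55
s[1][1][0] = -43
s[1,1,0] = -43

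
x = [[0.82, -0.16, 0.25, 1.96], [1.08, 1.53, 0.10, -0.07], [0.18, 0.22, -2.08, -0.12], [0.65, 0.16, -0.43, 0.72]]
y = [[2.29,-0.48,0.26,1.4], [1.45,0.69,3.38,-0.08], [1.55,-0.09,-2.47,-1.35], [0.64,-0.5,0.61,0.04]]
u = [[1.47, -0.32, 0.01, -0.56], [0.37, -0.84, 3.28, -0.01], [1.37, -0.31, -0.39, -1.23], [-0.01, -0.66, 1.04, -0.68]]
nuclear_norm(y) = 9.91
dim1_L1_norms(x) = [3.19, 2.78, 2.6, 1.96]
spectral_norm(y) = 4.41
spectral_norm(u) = 3.62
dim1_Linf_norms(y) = [2.29, 3.38, 2.47, 0.64]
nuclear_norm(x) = 6.47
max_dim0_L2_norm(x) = 2.14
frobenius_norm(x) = 3.70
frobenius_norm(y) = 5.73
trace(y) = 0.55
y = x + u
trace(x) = 0.99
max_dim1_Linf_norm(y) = 3.38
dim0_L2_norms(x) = [1.51, 1.56, 2.14, 2.09]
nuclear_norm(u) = 7.01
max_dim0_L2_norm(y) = 4.24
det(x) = 1.05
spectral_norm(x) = 2.39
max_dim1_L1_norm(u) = 4.5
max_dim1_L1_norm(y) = 5.6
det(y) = 13.59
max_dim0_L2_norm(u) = 3.46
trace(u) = -0.44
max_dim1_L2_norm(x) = 2.15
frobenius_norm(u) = 4.45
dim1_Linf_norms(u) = [1.47, 3.28, 1.37, 1.04]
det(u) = 1.04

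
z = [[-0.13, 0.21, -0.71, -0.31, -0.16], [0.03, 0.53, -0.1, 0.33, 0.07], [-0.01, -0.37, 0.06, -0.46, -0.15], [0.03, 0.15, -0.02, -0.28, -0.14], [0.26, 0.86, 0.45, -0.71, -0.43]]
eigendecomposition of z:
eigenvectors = [[(0.49+0j),(0.81+0j),0.81-0.00j,-0.88+0.00j,-0.88-0.00j], [0.63+0.00j,(-0.09+0.03j),-0.09-0.03j,(0.13-0.05j),0.13+0.05j], [(-0.5+0j),0.23-0.09j,0.23+0.09j,(0.21-0j),(0.21+0j)], [(0.07+0j),0.22-0.10j,(0.22+0.1j),-0.08+0.15j,(-0.08-0.15j)], [0.34+0.00j,(0.19-0.42j),0.19+0.42j,(0.07-0.35j),(0.07+0.35j)]]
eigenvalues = [(0.71+0j), (-0.47+0.21j), (-0.47-0.21j), (-0+0j), (-0-0j)]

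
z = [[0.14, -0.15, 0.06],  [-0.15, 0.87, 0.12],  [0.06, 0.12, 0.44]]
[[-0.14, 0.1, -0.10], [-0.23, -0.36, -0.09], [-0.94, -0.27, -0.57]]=z@[[-0.11, 0.83, -0.06], [0.01, -0.18, 0.06], [-2.13, -0.68, -1.30]]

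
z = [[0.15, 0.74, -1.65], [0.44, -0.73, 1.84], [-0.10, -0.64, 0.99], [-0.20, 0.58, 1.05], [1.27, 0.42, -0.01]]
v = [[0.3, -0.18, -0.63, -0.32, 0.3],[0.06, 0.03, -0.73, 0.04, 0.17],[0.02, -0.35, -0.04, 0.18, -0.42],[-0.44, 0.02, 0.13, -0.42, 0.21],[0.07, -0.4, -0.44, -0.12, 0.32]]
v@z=[[0.47,0.70,-1.79],[0.30,0.58,-0.73],[-0.72,0.22,-0.52],[0.28,-0.58,0.45],[0.31,0.69,-1.42]]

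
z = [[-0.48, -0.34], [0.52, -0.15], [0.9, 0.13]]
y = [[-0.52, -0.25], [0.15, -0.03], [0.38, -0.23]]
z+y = [[-1.00, -0.59],[0.67, -0.18],[1.28, -0.1]]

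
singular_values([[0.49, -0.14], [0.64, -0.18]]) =[0.84, 0.0]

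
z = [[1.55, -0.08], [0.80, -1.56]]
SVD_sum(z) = [[0.98, -0.79], [1.25, -1.00]] + [[0.57, 0.71], [-0.45, -0.56]]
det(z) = -2.35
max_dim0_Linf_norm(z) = 1.56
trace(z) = -0.01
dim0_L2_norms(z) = [1.74, 1.56]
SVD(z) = [[-0.62, -0.79], [-0.79, 0.62]] @ diag([2.036156535862838, 1.1560997195151663]) @ [[-0.78, 0.63], [-0.63, -0.78]]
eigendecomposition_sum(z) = [[1.54, -0.04], [0.40, -0.01]] + [[0.01, -0.04], [0.4, -1.55]]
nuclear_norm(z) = 3.19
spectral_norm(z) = 2.04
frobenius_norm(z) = 2.34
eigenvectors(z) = [[0.97,  0.03], [0.25,  1.00]]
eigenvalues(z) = [1.53, -1.54]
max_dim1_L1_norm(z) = 2.36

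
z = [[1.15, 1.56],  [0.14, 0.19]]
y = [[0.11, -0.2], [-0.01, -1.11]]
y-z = [[-1.04,-1.76],[-0.15,-1.30]]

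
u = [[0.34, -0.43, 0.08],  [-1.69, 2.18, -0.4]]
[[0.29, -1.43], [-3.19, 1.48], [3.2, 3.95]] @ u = [[2.52, -3.24, 0.60], [-3.59, 4.60, -0.85], [-5.59, 7.24, -1.32]]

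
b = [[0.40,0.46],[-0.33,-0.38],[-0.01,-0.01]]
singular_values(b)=[0.79, 0.0]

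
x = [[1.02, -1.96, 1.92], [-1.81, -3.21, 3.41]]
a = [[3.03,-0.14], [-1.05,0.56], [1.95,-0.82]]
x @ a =[[8.89, -2.81], [4.54, -4.34]]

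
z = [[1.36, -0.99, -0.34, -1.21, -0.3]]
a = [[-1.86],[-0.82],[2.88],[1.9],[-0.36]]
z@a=[[-4.89]]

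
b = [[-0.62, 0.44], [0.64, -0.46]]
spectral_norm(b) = 1.10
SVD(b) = [[-0.69,0.72],[0.72,0.69]] @ diag([1.0950749712680865, 0.003287446151591954]) @ [[0.81, -0.58],  [-0.58, -0.81]]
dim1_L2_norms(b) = [0.76, 0.79]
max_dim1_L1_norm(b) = 1.1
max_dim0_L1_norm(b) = 1.26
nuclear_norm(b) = 1.10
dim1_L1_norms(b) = [1.06, 1.1]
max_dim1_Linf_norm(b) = 0.64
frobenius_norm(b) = 1.10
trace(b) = -1.08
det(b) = 0.00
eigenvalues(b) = [-1.08, -0.0]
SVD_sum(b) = [[-0.62, 0.44], [0.64, -0.46]] + [[-0.0, -0.00], [-0.0, -0.0]]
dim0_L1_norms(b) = [1.26, 0.9]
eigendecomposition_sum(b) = [[-0.62, 0.44], [0.64, -0.46]] + [[-0.0, -0.0], [-0.0, -0.00]]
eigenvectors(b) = [[-0.69, -0.58],[0.72, -0.81]]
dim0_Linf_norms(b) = [0.64, 0.46]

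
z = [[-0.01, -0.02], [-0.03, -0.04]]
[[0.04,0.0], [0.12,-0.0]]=z@[[-3.83,1.03],[-0.12,-0.75]]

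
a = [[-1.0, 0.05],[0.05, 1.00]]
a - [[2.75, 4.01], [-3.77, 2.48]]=[[-3.75, -3.96], [3.82, -1.48]]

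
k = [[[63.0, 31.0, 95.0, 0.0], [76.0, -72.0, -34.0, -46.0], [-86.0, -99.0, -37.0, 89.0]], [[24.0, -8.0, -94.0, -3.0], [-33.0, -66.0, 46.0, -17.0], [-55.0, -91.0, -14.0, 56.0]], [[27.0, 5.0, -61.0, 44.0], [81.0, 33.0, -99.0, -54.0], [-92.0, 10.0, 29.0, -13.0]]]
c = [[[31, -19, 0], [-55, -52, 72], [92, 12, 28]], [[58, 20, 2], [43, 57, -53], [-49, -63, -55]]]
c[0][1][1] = -52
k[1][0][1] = -8.0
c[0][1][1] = -52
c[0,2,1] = 12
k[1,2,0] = -55.0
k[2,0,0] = 27.0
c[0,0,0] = 31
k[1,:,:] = [[24.0, -8.0, -94.0, -3.0], [-33.0, -66.0, 46.0, -17.0], [-55.0, -91.0, -14.0, 56.0]]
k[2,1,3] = -54.0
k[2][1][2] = -99.0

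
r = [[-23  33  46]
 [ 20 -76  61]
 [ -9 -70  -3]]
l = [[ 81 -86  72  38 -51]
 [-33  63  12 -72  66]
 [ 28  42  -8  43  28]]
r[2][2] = -3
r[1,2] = 61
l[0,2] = 72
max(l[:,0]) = 81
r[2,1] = -70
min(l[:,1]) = -86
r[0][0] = -23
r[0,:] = [-23, 33, 46]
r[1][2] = 61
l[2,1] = 42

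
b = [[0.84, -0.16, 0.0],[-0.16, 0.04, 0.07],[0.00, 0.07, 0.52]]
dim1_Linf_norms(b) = [0.84, 0.16, 0.52]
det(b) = 0.00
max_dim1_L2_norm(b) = 0.86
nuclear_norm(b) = 1.40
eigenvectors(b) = [[-0.19, 0.98, 0.06],  [-0.97, -0.19, 0.12],  [0.13, -0.04, 0.99]]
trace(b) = 1.40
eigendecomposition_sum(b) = [[0.00, 0.00, -0.00],[0.0, 0.0, -0.0],[-0.0, -0.0, 0.00]] + [[0.84, -0.16, -0.03], [-0.16, 0.03, 0.01], [-0.03, 0.01, 0.00]] + [[0.00, 0.0, 0.03], [0.00, 0.01, 0.06], [0.03, 0.06, 0.52]]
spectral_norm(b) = 0.87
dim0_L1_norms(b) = [1.0, 0.27, 0.59]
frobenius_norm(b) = 1.02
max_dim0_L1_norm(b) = 1.0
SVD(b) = [[-0.98, -0.06, -0.19], [0.19, -0.12, -0.97], [0.04, -0.99, 0.13]] @ diag([0.8713198707165556, 0.528584594712739, 9.5534570705341e-05]) @ [[-0.98,0.19,0.04], [-0.06,-0.12,-0.99], [-0.19,-0.97,0.13]]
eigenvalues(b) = [0.0, 0.87, 0.53]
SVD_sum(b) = [[0.84, -0.16, -0.03], [-0.16, 0.03, 0.01], [-0.03, 0.01, 0.0]] + [[0.0, 0.0, 0.03], [0.0, 0.01, 0.06], [0.03, 0.06, 0.52]] + [[0.00, 0.0, -0.00], [0.0, 0.0, -0.0], [-0.00, -0.00, 0.00]]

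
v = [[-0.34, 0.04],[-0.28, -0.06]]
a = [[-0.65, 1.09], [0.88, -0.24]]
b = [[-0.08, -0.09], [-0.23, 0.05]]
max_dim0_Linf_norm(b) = 0.23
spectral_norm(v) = 0.44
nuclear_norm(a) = 2.01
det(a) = -0.80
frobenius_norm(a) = 1.56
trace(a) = -0.89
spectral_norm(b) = 0.24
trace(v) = -0.40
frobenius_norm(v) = 0.45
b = a @ v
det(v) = 0.03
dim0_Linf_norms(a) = [0.88, 1.09]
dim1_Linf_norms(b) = [0.09, 0.23]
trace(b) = -0.03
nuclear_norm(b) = 0.35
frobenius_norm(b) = 0.26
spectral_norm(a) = 1.46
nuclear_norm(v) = 0.51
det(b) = -0.02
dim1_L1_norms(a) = [1.74, 1.12]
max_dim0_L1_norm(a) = 1.53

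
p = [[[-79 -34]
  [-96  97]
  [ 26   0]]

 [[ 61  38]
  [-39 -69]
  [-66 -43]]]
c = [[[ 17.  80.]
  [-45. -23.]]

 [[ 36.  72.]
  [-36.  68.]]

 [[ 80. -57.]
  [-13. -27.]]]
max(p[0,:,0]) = 26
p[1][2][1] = -43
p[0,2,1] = 0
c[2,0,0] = 80.0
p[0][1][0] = -96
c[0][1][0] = -45.0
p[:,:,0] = [[-79, -96, 26], [61, -39, -66]]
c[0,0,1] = 80.0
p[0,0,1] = -34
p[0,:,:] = [[-79, -34], [-96, 97], [26, 0]]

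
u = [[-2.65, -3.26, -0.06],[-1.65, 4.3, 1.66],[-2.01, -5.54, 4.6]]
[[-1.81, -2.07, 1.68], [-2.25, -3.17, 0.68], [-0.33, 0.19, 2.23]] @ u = [[4.84, -12.31, 4.4], [9.83, -10.06, -2.00], [-3.92, -10.46, 10.59]]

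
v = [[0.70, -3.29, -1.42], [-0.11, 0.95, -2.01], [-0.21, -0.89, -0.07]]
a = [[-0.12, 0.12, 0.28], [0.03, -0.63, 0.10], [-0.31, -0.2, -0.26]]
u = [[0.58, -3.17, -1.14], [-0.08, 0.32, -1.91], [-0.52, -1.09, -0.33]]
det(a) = -0.08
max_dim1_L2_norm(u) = 3.42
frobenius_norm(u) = 4.12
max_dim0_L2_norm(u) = 3.37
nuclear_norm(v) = 6.35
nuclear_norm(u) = 6.17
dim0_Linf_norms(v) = [0.7, 3.29, 2.01]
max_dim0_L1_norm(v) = 5.13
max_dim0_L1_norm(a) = 0.95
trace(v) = 1.58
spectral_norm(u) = 3.60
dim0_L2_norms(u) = [0.78, 3.37, 2.25]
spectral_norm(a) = 0.68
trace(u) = 0.57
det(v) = -3.08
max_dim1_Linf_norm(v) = 3.29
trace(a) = -1.01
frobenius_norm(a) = 0.85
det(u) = -4.62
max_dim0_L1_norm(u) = 4.58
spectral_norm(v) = 3.74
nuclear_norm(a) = 1.38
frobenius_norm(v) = 4.37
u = a + v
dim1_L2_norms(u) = [3.42, 1.94, 1.25]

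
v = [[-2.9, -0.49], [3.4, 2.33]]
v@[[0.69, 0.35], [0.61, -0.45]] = [[-2.3, -0.79], [3.77, 0.14]]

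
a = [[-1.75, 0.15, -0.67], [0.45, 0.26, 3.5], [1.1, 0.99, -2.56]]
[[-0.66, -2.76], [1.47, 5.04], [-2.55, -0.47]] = a @ [[0.07, 1.23],[-1.33, 1.24],[0.51, 1.19]]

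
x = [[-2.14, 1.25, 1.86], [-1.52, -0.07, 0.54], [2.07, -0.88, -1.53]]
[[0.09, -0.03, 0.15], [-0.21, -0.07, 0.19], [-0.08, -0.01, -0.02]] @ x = [[0.16, -0.02, -0.08], [0.95, -0.42, -0.72], [0.15, -0.08, -0.12]]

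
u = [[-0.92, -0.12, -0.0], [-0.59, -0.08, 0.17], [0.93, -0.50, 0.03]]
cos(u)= [[0.58, -0.06, 0.01], [-0.35, 1.01, 0.00], [0.25, 0.04, 1.04]]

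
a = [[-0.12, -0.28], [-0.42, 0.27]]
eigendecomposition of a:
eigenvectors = [[-0.81, 0.43], [-0.58, -0.9]]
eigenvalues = [-0.32, 0.47]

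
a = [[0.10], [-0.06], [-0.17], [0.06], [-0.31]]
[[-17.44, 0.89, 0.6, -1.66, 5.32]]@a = [[-3.65]]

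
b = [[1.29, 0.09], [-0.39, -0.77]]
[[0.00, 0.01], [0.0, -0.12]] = b @ [[0.0,0.00], [0.0,0.16]]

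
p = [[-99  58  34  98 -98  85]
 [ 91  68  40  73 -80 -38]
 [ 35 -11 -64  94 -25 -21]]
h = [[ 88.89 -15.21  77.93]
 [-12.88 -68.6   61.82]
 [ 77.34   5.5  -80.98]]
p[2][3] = 94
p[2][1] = -11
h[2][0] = 77.34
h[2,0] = 77.34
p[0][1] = 58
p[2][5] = -21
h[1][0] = -12.88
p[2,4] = -25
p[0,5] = 85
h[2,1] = 5.5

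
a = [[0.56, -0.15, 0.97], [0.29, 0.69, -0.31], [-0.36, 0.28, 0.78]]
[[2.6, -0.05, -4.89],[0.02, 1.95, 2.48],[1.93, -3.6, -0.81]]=a @ [[0.63, 4.32, -2.31],[0.86, -0.15, 3.12],[2.45, -2.57, -3.23]]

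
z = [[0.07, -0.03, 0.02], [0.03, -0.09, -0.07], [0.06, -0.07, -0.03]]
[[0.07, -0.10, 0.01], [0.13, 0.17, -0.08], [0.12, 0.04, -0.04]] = z@[[0.37, -1.17, 0.2], [-1.5, -0.67, 0.59], [0.18, -2.03, 0.48]]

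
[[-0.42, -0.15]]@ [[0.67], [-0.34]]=[[-0.23]]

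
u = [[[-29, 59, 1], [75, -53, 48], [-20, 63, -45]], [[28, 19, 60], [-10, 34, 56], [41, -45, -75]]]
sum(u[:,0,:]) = 138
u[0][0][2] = 1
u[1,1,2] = 56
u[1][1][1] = 34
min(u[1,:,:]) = -75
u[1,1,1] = 34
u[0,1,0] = 75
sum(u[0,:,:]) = 99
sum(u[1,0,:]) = 107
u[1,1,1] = 34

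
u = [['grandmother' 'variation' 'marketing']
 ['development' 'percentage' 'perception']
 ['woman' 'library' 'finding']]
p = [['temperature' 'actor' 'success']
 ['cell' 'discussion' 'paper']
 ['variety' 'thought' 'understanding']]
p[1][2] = 'paper'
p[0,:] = ['temperature', 'actor', 'success']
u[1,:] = ['development', 'percentage', 'perception']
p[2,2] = 'understanding'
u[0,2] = 'marketing'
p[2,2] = 'understanding'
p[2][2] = 'understanding'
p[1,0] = 'cell'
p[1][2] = 'paper'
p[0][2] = 'success'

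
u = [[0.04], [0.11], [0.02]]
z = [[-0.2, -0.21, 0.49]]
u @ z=[[-0.01,-0.01,0.02], [-0.02,-0.02,0.05], [-0.0,-0.00,0.01]]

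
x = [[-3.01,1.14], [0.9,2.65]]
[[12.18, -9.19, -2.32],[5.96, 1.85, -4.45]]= x@[[-2.83, 2.94, 0.12], [3.21, -0.30, -1.72]]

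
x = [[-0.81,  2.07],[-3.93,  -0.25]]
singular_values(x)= [4.02, 2.08]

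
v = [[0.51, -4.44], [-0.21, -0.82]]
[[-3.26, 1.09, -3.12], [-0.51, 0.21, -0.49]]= v @ [[-0.3, -0.03, -0.29], [0.7, -0.25, 0.67]]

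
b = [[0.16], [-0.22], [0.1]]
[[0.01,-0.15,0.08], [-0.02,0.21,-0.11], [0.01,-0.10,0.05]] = b@[[0.08, -0.95, 0.52]]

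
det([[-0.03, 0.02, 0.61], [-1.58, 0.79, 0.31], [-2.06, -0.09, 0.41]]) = 1.069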